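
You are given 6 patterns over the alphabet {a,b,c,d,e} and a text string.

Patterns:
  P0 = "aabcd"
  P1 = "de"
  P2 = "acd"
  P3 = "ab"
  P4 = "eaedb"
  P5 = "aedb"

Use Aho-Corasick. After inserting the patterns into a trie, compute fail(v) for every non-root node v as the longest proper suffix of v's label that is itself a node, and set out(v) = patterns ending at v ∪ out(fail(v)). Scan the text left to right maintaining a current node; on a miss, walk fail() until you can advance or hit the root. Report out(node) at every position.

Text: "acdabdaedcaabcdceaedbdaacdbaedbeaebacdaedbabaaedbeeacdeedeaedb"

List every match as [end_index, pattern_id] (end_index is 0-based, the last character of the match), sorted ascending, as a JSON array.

Build automaton:
Trie nodes:
  n0 'ε': a→1 d→6 e→11
  n1 'a': a→2 b→10 c→8 e→16
  n2 'aa': b→3
  n3 'aab': c→4
  n4 'aabc': d→5
  n5 'aabcd': ·  [P0 ends]
  n6 'd': e→7
  n7 'de': ·  [P1 ends]
  n8 'ac': d→9
  n9 'acd': ·  [P2 ends]
  n10 'ab': ·  [P3 ends]
  n11 'e': a→12
  n12 'ea': e→13
  n13 'eae': d→14
  n14 'eaed': b→15
  n15 'eaedb': ·  [P4 ends]
  n16 'ae': d→17
  n17 'aed': b→18
  n18 'aedb': ·  [P5 ends]

BFS fail/out derivation:
  n1('a'): parent n0 fail=0; on 'a' 0 → fail=0;  out ∅∪∅=∅
  n6('d'): parent n0 fail=0; on 'd' 0 → fail=0;  out ∅∪∅=∅
  n11('e'): parent n0 fail=0; on 'e' 0 → fail=0;  out ∅∪∅=∅
  n2('aa'): parent n1 fail=0; on 'a' 0 → fail=1;  out ∅∪∅=∅
  n7('de'): parent n6 fail=0; on 'e' 0 → fail=11;  out {1}∪∅={1}
  n8('ac'): parent n1 fail=0; on 'c' 0 → fail=0;  out ∅∪∅=∅
  n10('ab'): parent n1 fail=0; on 'b' 0 → fail=0;  out {3}∪∅={3}
  n12('ea'): parent n11 fail=0; on 'a' 0 → fail=1;  out ∅∪∅=∅
  n16('ae'): parent n1 fail=0; on 'e' 0 → fail=11;  out ∅∪∅=∅
  n3('aab'): parent n2 fail=1; on 'b' 1 → fail=10;  out ∅∪{3}={3}
  n9('acd'): parent n8 fail=0; on 'd' 0 → fail=6;  out {2}∪∅={2}
  n13('eae'): parent n12 fail=1; on 'e' 1 → fail=16;  out ∅∪∅=∅
  n17('aed'): parent n16 fail=11; on 'd' 11→0 → fail=6;  out ∅∪∅=∅
  n4('aabc'): parent n3 fail=10; on 'c' 10→0 → fail=0;  out ∅∪∅=∅
  n14('eaed'): parent n13 fail=16; on 'd' 16 → fail=17;  out ∅∪∅=∅
  n18('aedb'): parent n17 fail=6; on 'b' 6→0 → fail=0;  out {5}∪∅={5}
  n5('aabcd'): parent n4 fail=0; on 'd' 0 → fail=6;  out {0}∪∅={0}
  n15('eaedb'): parent n14 fail=17; on 'b' 17 → fail=18;  out {4}∪{5}={4,5}

Scan:
pos 0 'a': at 1
pos 1 'c': at 8
pos 2 'd': at 9  ** P2@[0:2]
pos 3 'a': at 1 (via fail)
pos 4 'b': at 10  ** P3@[3:4]
pos 5 'd': at 6 (via fail)
pos 6 'a': at 1 (via fail)
pos 7 'e': at 16
pos 8 'd': at 17
pos 9 'c': at 0 (via fail)
pos 10 'a': at 1
pos 11 'a': at 2
pos 12 'b': at 3  ** P3@[11:12]
pos 13 'c': at 4
pos 14 'd': at 5  ** P0@[10:14]
pos 15 'c': at 0 (via fail)
pos 16 'e': at 11
pos 17 'a': at 12
pos 18 'e': at 13
pos 19 'd': at 14
pos 20 'b': at 15  ** P4@[16:20],P5@[17:20]
pos 21 'd': at 6 (via fail)
pos 22 'a': at 1 (via fail)
pos 23 'a': at 2
pos 24 'c': at 8 (via fail)
pos 25 'd': at 9  ** P2@[23:25]
pos 26 'b': at 0 (via fail)
pos 27 'a': at 1
pos 28 'e': at 16
pos 29 'd': at 17
pos 30 'b': at 18  ** P5@[27:30]
pos 31 'e': at 11 (via fail)
pos 32 'a': at 12
pos 33 'e': at 13
pos 34 'b': at 0 (via fail)
pos 35 'a': at 1
pos 36 'c': at 8
pos 37 'd': at 9  ** P2@[35:37]
pos 38 'a': at 1 (via fail)
pos 39 'e': at 16
pos 40 'd': at 17
pos 41 'b': at 18  ** P5@[38:41]
pos 42 'a': at 1 (via fail)
pos 43 'b': at 10  ** P3@[42:43]
pos 44 'a': at 1 (via fail)
pos 45 'a': at 2
pos 46 'e': at 16 (via fail)
pos 47 'd': at 17
pos 48 'b': at 18  ** P5@[45:48]
pos 49 'e': at 11 (via fail)
pos 50 'e': at 11 (via fail)
pos 51 'a': at 12
pos 52 'c': at 8 (via fail)
pos 53 'd': at 9  ** P2@[51:53]
pos 54 'e': at 7 (via fail)  ** P1@[53:54]
pos 55 'e': at 11 (via fail)
pos 56 'd': at 6 (via fail)
pos 57 'e': at 7  ** P1@[56:57]
pos 58 'a': at 12 (via fail)
pos 59 'e': at 13
pos 60 'd': at 14
pos 61 'b': at 15  ** P4@[57:61],P5@[58:61]

Matches: [[2,2],[4,3],[12,3],[14,0],[20,4],[20,5],[25,2],[30,5],[37,2],[41,5],[43,3],[48,5],[53,2],[54,1],[57,1],[61,4],[61,5]]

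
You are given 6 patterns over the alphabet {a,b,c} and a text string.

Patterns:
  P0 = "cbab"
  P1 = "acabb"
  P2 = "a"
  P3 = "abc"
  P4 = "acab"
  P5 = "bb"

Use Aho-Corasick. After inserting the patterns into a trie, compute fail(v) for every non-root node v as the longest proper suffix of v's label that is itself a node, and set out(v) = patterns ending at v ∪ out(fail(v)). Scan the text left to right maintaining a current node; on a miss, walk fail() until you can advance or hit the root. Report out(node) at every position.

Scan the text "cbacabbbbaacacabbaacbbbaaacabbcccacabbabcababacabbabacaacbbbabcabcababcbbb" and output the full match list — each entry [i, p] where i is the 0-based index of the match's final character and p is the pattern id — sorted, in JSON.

Build:
Trie nodes:
  n0 'ε': a→5 b→12 c→1
  n1 'c': b→2
  n2 'cb': a→3
  n3 'cba': b→4
  n4 'cbab': ·  ←P0
  n5 'a': b→10 c→6  ←P2
  n6 'ac': a→7
  n7 'aca': b→8
  n8 'acab': b→9  ←P4
  n9 'acabb': ·  ←P1
  n10 'ab': c→11
  n11 'abc': ·  ←P3
  n12 'b': b→13
  n13 'bb': ·  ←P5

BFS fail/out derivation:
  n1('c'): parent n0 fail=0; on 'c' 0 → fail=0;  out ∅∪∅=∅
  n5('a'): parent n0 fail=0; on 'a' 0 → fail=0;  out {2}∪∅={2}
  n12('b'): parent n0 fail=0; on 'b' 0 → fail=0;  out ∅∪∅=∅
  n2('cb'): parent n1 fail=0; on 'b' 0 → fail=12;  out ∅∪∅=∅
  n6('ac'): parent n5 fail=0; on 'c' 0 → fail=1;  out ∅∪∅=∅
  n10('ab'): parent n5 fail=0; on 'b' 0 → fail=12;  out ∅∪∅=∅
  n13('bb'): parent n12 fail=0; on 'b' 0 → fail=12;  out {5}∪∅={5}
  n3('cba'): parent n2 fail=12; on 'a' 12→0 → fail=5;  out ∅∪{2}={2}
  n7('aca'): parent n6 fail=1; on 'a' 1→0 → fail=5;  out ∅∪{2}={2}
  n11('abc'): parent n10 fail=12; on 'c' 12→0 → fail=1;  out {3}∪∅={3}
  n4('cbab'): parent n3 fail=5; on 'b' 5 → fail=10;  out {0}∪∅={0}
  n8('acab'): parent n7 fail=5; on 'b' 5 → fail=10;  out {4}∪∅={4}
  n9('acabb'): parent n8 fail=10; on 'b' 10→12 → fail=13;  out {1}∪{5}={1,5}

Text stream:
[0] read 'c'  n0⇒n1
[1] read 'b'  n1⇒n2
[2] read 'a'  n2⇒n3  ** P2@[2:2]
[3] read 'c'  n3⇒n6 ·f
[4] read 'a'  n6⇒n7  ** P2@[4:4]
[5] read 'b'  n7⇒n8  ** P4@[2:5]
[6] read 'b'  n8⇒n9  ** P1@[2:6],P5@[5:6]
[7] read 'b'  n9⇒n13 ·f  ** P5@[6:7]
[8] read 'b'  n13⇒n13 ·f  ** P5@[7:8]
[9] read 'a'  n13⇒n5 ·f  ** P2@[9:9]
[10] read 'a'  n5⇒n5 ·f  ** P2@[10:10]
[11] read 'c'  n5⇒n6
[12] read 'a'  n6⇒n7  ** P2@[12:12]
[13] read 'c'  n7⇒n6 ·f
[14] read 'a'  n6⇒n7  ** P2@[14:14]
[15] read 'b'  n7⇒n8  ** P4@[12:15]
[16] read 'b'  n8⇒n9  ** P1@[12:16],P5@[15:16]
[17] read 'a'  n9⇒n5 ·f  ** P2@[17:17]
[18] read 'a'  n5⇒n5 ·f  ** P2@[18:18]
[19] read 'c'  n5⇒n6
[20] read 'b'  n6⇒n2 ·f
[21] read 'b'  n2⇒n13 ·f  ** P5@[20:21]
[22] read 'b'  n13⇒n13 ·f  ** P5@[21:22]
[23] read 'a'  n13⇒n5 ·f  ** P2@[23:23]
[24] read 'a'  n5⇒n5 ·f  ** P2@[24:24]
[25] read 'a'  n5⇒n5 ·f  ** P2@[25:25]
[26] read 'c'  n5⇒n6
[27] read 'a'  n6⇒n7  ** P2@[27:27]
[28] read 'b'  n7⇒n8  ** P4@[25:28]
[29] read 'b'  n8⇒n9  ** P1@[25:29],P5@[28:29]
[30] read 'c'  n9⇒n1 ·f
[31] read 'c'  n1⇒n1 ·f
[32] read 'c'  n1⇒n1 ·f
[33] read 'a'  n1⇒n5 ·f  ** P2@[33:33]
[34] read 'c'  n5⇒n6
[35] read 'a'  n6⇒n7  ** P2@[35:35]
[36] read 'b'  n7⇒n8  ** P4@[33:36]
[37] read 'b'  n8⇒n9  ** P1@[33:37],P5@[36:37]
[38] read 'a'  n9⇒n5 ·f  ** P2@[38:38]
[39] read 'b'  n5⇒n10
[40] read 'c'  n10⇒n11  ** P3@[38:40]
[41] read 'a'  n11⇒n5 ·f  ** P2@[41:41]
[42] read 'b'  n5⇒n10
[43] read 'a'  n10⇒n5 ·f  ** P2@[43:43]
[44] read 'b'  n5⇒n10
[45] read 'a'  n10⇒n5 ·f  ** P2@[45:45]
[46] read 'c'  n5⇒n6
[47] read 'a'  n6⇒n7  ** P2@[47:47]
[48] read 'b'  n7⇒n8  ** P4@[45:48]
[49] read 'b'  n8⇒n9  ** P1@[45:49],P5@[48:49]
[50] read 'a'  n9⇒n5 ·f  ** P2@[50:50]
[51] read 'b'  n5⇒n10
[52] read 'a'  n10⇒n5 ·f  ** P2@[52:52]
[53] read 'c'  n5⇒n6
[54] read 'a'  n6⇒n7  ** P2@[54:54]
[55] read 'a'  n7⇒n5 ·f  ** P2@[55:55]
[56] read 'c'  n5⇒n6
[57] read 'b'  n6⇒n2 ·f
[58] read 'b'  n2⇒n13 ·f  ** P5@[57:58]
[59] read 'b'  n13⇒n13 ·f  ** P5@[58:59]
[60] read 'a'  n13⇒n5 ·f  ** P2@[60:60]
[61] read 'b'  n5⇒n10
[62] read 'c'  n10⇒n11  ** P3@[60:62]
[63] read 'a'  n11⇒n5 ·f  ** P2@[63:63]
[64] read 'b'  n5⇒n10
[65] read 'c'  n10⇒n11  ** P3@[63:65]
[66] read 'a'  n11⇒n5 ·f  ** P2@[66:66]
[67] read 'b'  n5⇒n10
[68] read 'a'  n10⇒n5 ·f  ** P2@[68:68]
[69] read 'b'  n5⇒n10
[70] read 'c'  n10⇒n11  ** P3@[68:70]
[71] read 'b'  n11⇒n2 ·f
[72] read 'b'  n2⇒n13 ·f  ** P5@[71:72]
[73] read 'b'  n13⇒n13 ·f  ** P5@[72:73]

Result: [[2,2],[4,2],[5,4],[6,1],[6,5],[7,5],[8,5],[9,2],[10,2],[12,2],[14,2],[15,4],[16,1],[16,5],[17,2],[18,2],[21,5],[22,5],[23,2],[24,2],[25,2],[27,2],[28,4],[29,1],[29,5],[33,2],[35,2],[36,4],[37,1],[37,5],[38,2],[40,3],[41,2],[43,2],[45,2],[47,2],[48,4],[49,1],[49,5],[50,2],[52,2],[54,2],[55,2],[58,5],[59,5],[60,2],[62,3],[63,2],[65,3],[66,2],[68,2],[70,3],[72,5],[73,5]]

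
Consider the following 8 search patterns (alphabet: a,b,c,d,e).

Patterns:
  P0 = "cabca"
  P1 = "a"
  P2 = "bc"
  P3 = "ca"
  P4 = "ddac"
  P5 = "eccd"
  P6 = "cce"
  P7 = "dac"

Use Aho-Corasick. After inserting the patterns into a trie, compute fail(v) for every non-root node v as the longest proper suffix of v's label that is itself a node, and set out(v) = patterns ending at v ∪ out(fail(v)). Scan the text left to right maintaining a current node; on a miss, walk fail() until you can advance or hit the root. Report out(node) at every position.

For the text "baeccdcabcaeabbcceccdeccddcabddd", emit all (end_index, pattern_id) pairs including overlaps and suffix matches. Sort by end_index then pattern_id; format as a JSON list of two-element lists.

Construct AC machine:
Trie (insert patterns):
  0='ε' goto a→6 b→7 c→1 d→9 e→13
  1='c' goto a→2 c→17
  2='ca' goto b→3  [P3 ends]
  3='cab' goto c→4
  4='cabc' goto a→5
  5='cabca' goto ·  [P0 ends]
  6='a' goto ·  [P1 ends]
  7='b' goto c→8
  8='bc' goto ·  [P2 ends]
  9='d' goto a→19 d→10
  10='dd' goto a→11
  11='dda' goto c→12
  12='ddac' goto ·  [P4 ends]
  13='e' goto c→14
  14='ec' goto c→15
  15='ecc' goto d→16
  16='eccd' goto ·  [P5 ends]
  17='cc' goto e→18
  18='cce' goto ·  [P6 ends]
  19='da' goto c→20
  20='dac' goto ·  [P7 ends]

Failure links (BFS by depth):
  n1('c'): parent n0 fail=0; on 'c' 0 → fail=0;  out ∅∪∅=∅
  n6('a'): parent n0 fail=0; on 'a' 0 → fail=0;  out {1}∪∅={1}
  n7('b'): parent n0 fail=0; on 'b' 0 → fail=0;  out ∅∪∅=∅
  n9('d'): parent n0 fail=0; on 'd' 0 → fail=0;  out ∅∪∅=∅
  n13('e'): parent n0 fail=0; on 'e' 0 → fail=0;  out ∅∪∅=∅
  n2('ca'): parent n1 fail=0; on 'a' 0 → fail=6;  out {3}∪{1}={1,3}
  n8('bc'): parent n7 fail=0; on 'c' 0 → fail=1;  out {2}∪∅={2}
  n10('dd'): parent n9 fail=0; on 'd' 0 → fail=9;  out ∅∪∅=∅
  n14('ec'): parent n13 fail=0; on 'c' 0 → fail=1;  out ∅∪∅=∅
  n17('cc'): parent n1 fail=0; on 'c' 0 → fail=1;  out ∅∪∅=∅
  n19('da'): parent n9 fail=0; on 'a' 0 → fail=6;  out ∅∪{1}={1}
  n3('cab'): parent n2 fail=6; on 'b' 6→0 → fail=7;  out ∅∪∅=∅
  n11('dda'): parent n10 fail=9; on 'a' 9 → fail=19;  out ∅∪{1}={1}
  n15('ecc'): parent n14 fail=1; on 'c' 1 → fail=17;  out ∅∪∅=∅
  n18('cce'): parent n17 fail=1; on 'e' 1→0 → fail=13;  out {6}∪∅={6}
  n20('dac'): parent n19 fail=6; on 'c' 6→0 → fail=1;  out {7}∪∅={7}
  n4('cabc'): parent n3 fail=7; on 'c' 7 → fail=8;  out ∅∪{2}={2}
  n12('ddac'): parent n11 fail=19; on 'c' 19 → fail=20;  out {4}∪{7}={4,7}
  n16('eccd'): parent n15 fail=17; on 'd' 17→1→0 → fail=9;  out {5}∪∅={5}
  n5('cabca'): parent n4 fail=8; on 'a' 8→1 → fail=2;  out {0}∪{1,3}={0,1,3}

Text stream:
pos 0 'b': at 7
pos 1 'a': at 6 (via fail)  → match P1@[1:1]
pos 2 'e': at 13 (via fail)
pos 3 'c': at 14
pos 4 'c': at 15
pos 5 'd': at 16  → match P5@[2:5]
pos 6 'c': at 1 (via fail)
pos 7 'a': at 2  → match P1@[7:7],P3@[6:7]
pos 8 'b': at 3
pos 9 'c': at 4  → match P2@[8:9]
pos 10 'a': at 5  → match P0@[6:10],P1@[10:10],P3@[9:10]
pos 11 'e': at 13 (via fail)
pos 12 'a': at 6 (via fail)  → match P1@[12:12]
pos 13 'b': at 7 (via fail)
pos 14 'b': at 7 (via fail)
pos 15 'c': at 8  → match P2@[14:15]
pos 16 'c': at 17 (via fail)
pos 17 'e': at 18  → match P6@[15:17]
pos 18 'c': at 14 (via fail)
pos 19 'c': at 15
pos 20 'd': at 16  → match P5@[17:20]
pos 21 'e': at 13 (via fail)
pos 22 'c': at 14
pos 23 'c': at 15
pos 24 'd': at 16  → match P5@[21:24]
pos 25 'd': at 10 (via fail)
pos 26 'c': at 1 (via fail)
pos 27 'a': at 2  → match P1@[27:27],P3@[26:27]
pos 28 'b': at 3
pos 29 'd': at 9 (via fail)
pos 30 'd': at 10
pos 31 'd': at 10 (via fail)

Result: [[1,1],[5,5],[7,1],[7,3],[9,2],[10,0],[10,1],[10,3],[12,1],[15,2],[17,6],[20,5],[24,5],[27,1],[27,3]]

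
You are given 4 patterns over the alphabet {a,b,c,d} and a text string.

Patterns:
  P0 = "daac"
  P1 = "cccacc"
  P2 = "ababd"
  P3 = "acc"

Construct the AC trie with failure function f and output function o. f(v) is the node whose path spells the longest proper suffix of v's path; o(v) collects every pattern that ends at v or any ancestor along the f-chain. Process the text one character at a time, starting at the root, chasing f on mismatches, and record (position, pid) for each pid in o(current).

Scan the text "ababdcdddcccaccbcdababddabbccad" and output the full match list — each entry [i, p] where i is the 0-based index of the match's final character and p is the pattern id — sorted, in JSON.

Build:
Trie nodes:
  n0 'ε': a→11 c→5 d→1
  n1 'd': a→2
  n2 'da': a→3
  n3 'daa': c→4
  n4 'daac': ·  ←P0
  n5 'c': c→6
  n6 'cc': c→7
  n7 'ccc': a→8
  n8 'ccca': c→9
  n9 'cccac': c→10
  n10 'cccacc': ·  ←P1
  n11 'a': b→12 c→16
  n12 'ab': a→13
  n13 'aba': b→14
  n14 'abab': d→15
  n15 'ababd': ·  ←P2
  n16 'ac': c→17
  n17 'acc': ·  ←P3

BFS fail/out derivation:
  fail(1) 'd': from fail(0)=0 chase 'd': 0 ⇒ 0;  out=∅∪out(0)=∅
  fail(5) 'c': from fail(0)=0 chase 'c': 0 ⇒ 0;  out=∅∪out(0)=∅
  fail(11) 'a': from fail(0)=0 chase 'a': 0 ⇒ 0;  out=∅∪out(0)=∅
  fail(2) 'da': from fail(1)=0 chase 'a': 0 ⇒ 11;  out=∅∪out(11)=∅
  fail(6) 'cc': from fail(5)=0 chase 'c': 0 ⇒ 5;  out=∅∪out(5)=∅
  fail(12) 'ab': from fail(11)=0 chase 'b': 0 ⇒ 0;  out=∅∪out(0)=∅
  fail(16) 'ac': from fail(11)=0 chase 'c': 0 ⇒ 5;  out=∅∪out(5)=∅
  fail(3) 'daa': from fail(2)=11 chase 'a': 11→0 ⇒ 11;  out=∅∪out(11)=∅
  fail(7) 'ccc': from fail(6)=5 chase 'c': 5 ⇒ 6;  out=∅∪out(6)=∅
  fail(13) 'aba': from fail(12)=0 chase 'a': 0 ⇒ 11;  out=∅∪out(11)=∅
  fail(17) 'acc': from fail(16)=5 chase 'c': 5 ⇒ 6;  out={3}∪out(6)={3}
  fail(4) 'daac': from fail(3)=11 chase 'c': 11 ⇒ 16;  out={0}∪out(16)={0}
  fail(8) 'ccca': from fail(7)=6 chase 'a': 6→5→0 ⇒ 11;  out=∅∪out(11)=∅
  fail(14) 'abab': from fail(13)=11 chase 'b': 11 ⇒ 12;  out=∅∪out(12)=∅
  fail(9) 'cccac': from fail(8)=11 chase 'c': 11 ⇒ 16;  out=∅∪out(16)=∅
  fail(15) 'ababd': from fail(14)=12 chase 'd': 12→0 ⇒ 1;  out={2}∪out(1)={2}
  fail(10) 'cccacc': from fail(9)=16 chase 'c': 16 ⇒ 17;  out={1}∪out(17)={1,3}

Scan:
[0] read 'a'  n0⇒n11
[1] read 'b'  n11⇒n12
[2] read 'a'  n12⇒n13
[3] read 'b'  n13⇒n14
[4] read 'd'  n14⇒n15  emit P2@[0:4]
[5] read 'c'  n15⇒n5 ·f
[6] read 'd'  n5⇒n1 ·f
[7] read 'd'  n1⇒n1 ·f
[8] read 'd'  n1⇒n1 ·f
[9] read 'c'  n1⇒n5 ·f
[10] read 'c'  n5⇒n6
[11] read 'c'  n6⇒n7
[12] read 'a'  n7⇒n8
[13] read 'c'  n8⇒n9
[14] read 'c'  n9⇒n10  emit P1@[9:14],P3@[12:14]
[15] read 'b'  n10⇒n0 ·f
[16] read 'c'  n0⇒n5
[17] read 'd'  n5⇒n1 ·f
[18] read 'a'  n1⇒n2
[19] read 'b'  n2⇒n12 ·f
[20] read 'a'  n12⇒n13
[21] read 'b'  n13⇒n14
[22] read 'd'  n14⇒n15  emit P2@[18:22]
[23] read 'd'  n15⇒n1 ·f
[24] read 'a'  n1⇒n2
[25] read 'b'  n2⇒n12 ·f
[26] read 'b'  n12⇒n0 ·f
[27] read 'c'  n0⇒n5
[28] read 'c'  n5⇒n6
[29] read 'a'  n6⇒n11 ·f
[30] read 'd'  n11⇒n1 ·f

Matches: [[4,2],[14,1],[14,3],[22,2]]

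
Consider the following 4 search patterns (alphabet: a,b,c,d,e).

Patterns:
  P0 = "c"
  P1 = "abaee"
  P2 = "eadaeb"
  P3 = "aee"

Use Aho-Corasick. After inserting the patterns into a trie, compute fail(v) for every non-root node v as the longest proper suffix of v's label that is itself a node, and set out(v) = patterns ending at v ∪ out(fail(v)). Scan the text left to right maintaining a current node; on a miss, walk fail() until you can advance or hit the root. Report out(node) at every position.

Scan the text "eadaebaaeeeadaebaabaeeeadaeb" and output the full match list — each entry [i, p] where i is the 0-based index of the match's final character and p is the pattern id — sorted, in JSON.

Construct AC machine:
Trie (insert patterns):
  n0 'ε': a→2 c→1 e→7
  n1 'c': ·  ←P0
  n2 'a': b→3 e→13
  n3 'ab': a→4
  n4 'aba': e→5
  n5 'abae': e→6
  n6 'abaee': ·  ←P1
  n7 'e': a→8
  n8 'ea': d→9
  n9 'ead': a→10
  n10 'eada': e→11
  n11 'eadae': b→12
  n12 'eadaeb': ·  ←P2
  n13 'ae': e→14
  n14 'aee': ·  ←P3

Failure links (BFS by depth):
  n1('c'): parent n0 fail=0; on 'c' 0 → fail=0;  out {0}∪∅={0}
  n2('a'): parent n0 fail=0; on 'a' 0 → fail=0;  out ∅∪∅=∅
  n7('e'): parent n0 fail=0; on 'e' 0 → fail=0;  out ∅∪∅=∅
  n3('ab'): parent n2 fail=0; on 'b' 0 → fail=0;  out ∅∪∅=∅
  n8('ea'): parent n7 fail=0; on 'a' 0 → fail=2;  out ∅∪∅=∅
  n13('ae'): parent n2 fail=0; on 'e' 0 → fail=7;  out ∅∪∅=∅
  n4('aba'): parent n3 fail=0; on 'a' 0 → fail=2;  out ∅∪∅=∅
  n9('ead'): parent n8 fail=2; on 'd' 2→0 → fail=0;  out ∅∪∅=∅
  n14('aee'): parent n13 fail=7; on 'e' 7→0 → fail=7;  out {3}∪∅={3}
  n5('abae'): parent n4 fail=2; on 'e' 2 → fail=13;  out ∅∪∅=∅
  n10('eada'): parent n9 fail=0; on 'a' 0 → fail=2;  out ∅∪∅=∅
  n6('abaee'): parent n5 fail=13; on 'e' 13 → fail=14;  out {1}∪{3}={1,3}
  n11('eadae'): parent n10 fail=2; on 'e' 2 → fail=13;  out ∅∪∅=∅
  n12('eadaeb'): parent n11 fail=13; on 'b' 13→7→0 → fail=0;  out {2}∪∅={2}

Text stream:
i=0 'e': node 0→7
i=1 'a': node 7→8
i=2 'd': node 8→9
i=3 'a': node 9→10
i=4 'e': node 10→11
i=5 'b': node 11→12  ** P2@[0:5]
i=6 'a': node 12→2 (fail-walked)
i=7 'a': node 2→2 (fail-walked)
i=8 'e': node 2→13
i=9 'e': node 13→14  ** P3@[7:9]
i=10 'e': node 14→7 (fail-walked)
i=11 'a': node 7→8
i=12 'd': node 8→9
i=13 'a': node 9→10
i=14 'e': node 10→11
i=15 'b': node 11→12  ** P2@[10:15]
i=16 'a': node 12→2 (fail-walked)
i=17 'a': node 2→2 (fail-walked)
i=18 'b': node 2→3
i=19 'a': node 3→4
i=20 'e': node 4→5
i=21 'e': node 5→6  ** P1@[17:21],P3@[19:21]
i=22 'e': node 6→7 (fail-walked)
i=23 'a': node 7→8
i=24 'd': node 8→9
i=25 'a': node 9→10
i=26 'e': node 10→11
i=27 'b': node 11→12  ** P2@[22:27]

Matches: [[5,2],[9,3],[15,2],[21,1],[21,3],[27,2]]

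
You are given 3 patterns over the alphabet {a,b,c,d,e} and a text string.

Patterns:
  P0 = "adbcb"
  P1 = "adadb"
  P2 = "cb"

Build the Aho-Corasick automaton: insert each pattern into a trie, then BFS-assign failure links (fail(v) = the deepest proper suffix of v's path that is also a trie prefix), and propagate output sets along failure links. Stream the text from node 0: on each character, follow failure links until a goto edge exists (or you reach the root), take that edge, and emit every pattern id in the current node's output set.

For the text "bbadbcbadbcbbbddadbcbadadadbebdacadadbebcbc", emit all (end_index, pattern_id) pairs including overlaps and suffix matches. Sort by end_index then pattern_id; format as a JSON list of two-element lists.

Build:
Trie (insert patterns):
  n0 'ε': a→1 c→9
  n1 'a': d→2
  n2 'ad': a→6 b→3
  n3 'adb': c→4
  n4 'adbc': b→5
  n5 'adbcb': ·  ←P0
  n6 'ada': d→7
  n7 'adad': b→8
  n8 'adadb': ·  ←P1
  n9 'c': b→10
  n10 'cb': ·  ←P2

BFS fail/out derivation:
  fail(1) 'a': from fail(0)=0 chase 'a': 0 ⇒ 0;  out=∅∪out(0)=∅
  fail(9) 'c': from fail(0)=0 chase 'c': 0 ⇒ 0;  out=∅∪out(0)=∅
  fail(2) 'ad': from fail(1)=0 chase 'd': 0 ⇒ 0;  out=∅∪out(0)=∅
  fail(10) 'cb': from fail(9)=0 chase 'b': 0 ⇒ 0;  out={2}∪out(0)={2}
  fail(3) 'adb': from fail(2)=0 chase 'b': 0 ⇒ 0;  out=∅∪out(0)=∅
  fail(6) 'ada': from fail(2)=0 chase 'a': 0 ⇒ 1;  out=∅∪out(1)=∅
  fail(4) 'adbc': from fail(3)=0 chase 'c': 0 ⇒ 9;  out=∅∪out(9)=∅
  fail(7) 'adad': from fail(6)=1 chase 'd': 1 ⇒ 2;  out=∅∪out(2)=∅
  fail(5) 'adbcb': from fail(4)=9 chase 'b': 9 ⇒ 10;  out={0}∪out(10)={0,2}
  fail(8) 'adadb': from fail(7)=2 chase 'b': 2 ⇒ 3;  out={1}∪out(3)={1}

Scan:
i=0 'b': node 0→0
i=1 'b': node 0→0
i=2 'a': node 0→1
i=3 'd': node 1→2
i=4 'b': node 2→3
i=5 'c': node 3→4
i=6 'b': node 4→5  emit P0@[2:6],P2@[5:6]
i=7 'a': node 5→1 (via fail)
i=8 'd': node 1→2
i=9 'b': node 2→3
i=10 'c': node 3→4
i=11 'b': node 4→5  emit P0@[7:11],P2@[10:11]
i=12 'b': node 5→0 (via fail)
i=13 'b': node 0→0
i=14 'd': node 0→0
i=15 'd': node 0→0
i=16 'a': node 0→1
i=17 'd': node 1→2
i=18 'b': node 2→3
i=19 'c': node 3→4
i=20 'b': node 4→5  emit P0@[16:20],P2@[19:20]
i=21 'a': node 5→1 (via fail)
i=22 'd': node 1→2
i=23 'a': node 2→6
i=24 'd': node 6→7
i=25 'a': node 7→6 (via fail)
i=26 'd': node 6→7
i=27 'b': node 7→8  emit P1@[23:27]
i=28 'e': node 8→0 (via fail)
i=29 'b': node 0→0
i=30 'd': node 0→0
i=31 'a': node 0→1
i=32 'c': node 1→9 (via fail)
i=33 'a': node 9→1 (via fail)
i=34 'd': node 1→2
i=35 'a': node 2→6
i=36 'd': node 6→7
i=37 'b': node 7→8  emit P1@[33:37]
i=38 'e': node 8→0 (via fail)
i=39 'b': node 0→0
i=40 'c': node 0→9
i=41 'b': node 9→10  emit P2@[40:41]
i=42 'c': node 10→9 (via fail)

Result: [[6,0],[6,2],[11,0],[11,2],[20,0],[20,2],[27,1],[37,1],[41,2]]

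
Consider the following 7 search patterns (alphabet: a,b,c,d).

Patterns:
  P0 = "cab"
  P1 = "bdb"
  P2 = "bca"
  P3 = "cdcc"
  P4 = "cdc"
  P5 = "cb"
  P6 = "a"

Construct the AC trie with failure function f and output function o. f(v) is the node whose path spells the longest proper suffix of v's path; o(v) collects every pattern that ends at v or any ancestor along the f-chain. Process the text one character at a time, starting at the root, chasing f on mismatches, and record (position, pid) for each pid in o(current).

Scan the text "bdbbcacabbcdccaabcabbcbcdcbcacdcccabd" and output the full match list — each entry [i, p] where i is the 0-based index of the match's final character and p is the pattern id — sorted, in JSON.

Build automaton:
Trie nodes:
  n0 'ε': a→13 b→4 c→1
  n1 'c': a→2 b→12 d→9
  n2 'ca': b→3
  n3 'cab': ·  ←P0
  n4 'b': c→7 d→5
  n5 'bd': b→6
  n6 'bdb': ·  ←P1
  n7 'bc': a→8
  n8 'bca': ·  ←P2
  n9 'cd': c→10
  n10 'cdc': c→11  ←P4
  n11 'cdcc': ·  ←P3
  n12 'cb': ·  ←P5
  n13 'a': ·  ←P6

BFS fail/out derivation:
  n1('c'): parent n0 fail=0; on 'c' 0 → fail=0;  out ∅∪∅=∅
  n4('b'): parent n0 fail=0; on 'b' 0 → fail=0;  out ∅∪∅=∅
  n13('a'): parent n0 fail=0; on 'a' 0 → fail=0;  out {6}∪∅={6}
  n2('ca'): parent n1 fail=0; on 'a' 0 → fail=13;  out ∅∪{6}={6}
  n5('bd'): parent n4 fail=0; on 'd' 0 → fail=0;  out ∅∪∅=∅
  n7('bc'): parent n4 fail=0; on 'c' 0 → fail=1;  out ∅∪∅=∅
  n9('cd'): parent n1 fail=0; on 'd' 0 → fail=0;  out ∅∪∅=∅
  n12('cb'): parent n1 fail=0; on 'b' 0 → fail=4;  out {5}∪∅={5}
  n3('cab'): parent n2 fail=13; on 'b' 13→0 → fail=4;  out {0}∪∅={0}
  n6('bdb'): parent n5 fail=0; on 'b' 0 → fail=4;  out {1}∪∅={1}
  n8('bca'): parent n7 fail=1; on 'a' 1 → fail=2;  out {2}∪{6}={2,6}
  n10('cdc'): parent n9 fail=0; on 'c' 0 → fail=1;  out {4}∪∅={4}
  n11('cdcc'): parent n10 fail=1; on 'c' 1→0 → fail=1;  out {3}∪∅={3}

Scan:
pos 0 'b': at 4
pos 1 'd': at 5
pos 2 'b': at 6  emit P1@[0:2]
pos 3 'b': at 4 ·f
pos 4 'c': at 7
pos 5 'a': at 8  emit P2@[3:5],P6@[5:5]
pos 6 'c': at 1 ·f
pos 7 'a': at 2  emit P6@[7:7]
pos 8 'b': at 3  emit P0@[6:8]
pos 9 'b': at 4 ·f
pos 10 'c': at 7
pos 11 'd': at 9 ·f
pos 12 'c': at 10  emit P4@[10:12]
pos 13 'c': at 11  emit P3@[10:13]
pos 14 'a': at 2 ·f  emit P6@[14:14]
pos 15 'a': at 13 ·f  emit P6@[15:15]
pos 16 'b': at 4 ·f
pos 17 'c': at 7
pos 18 'a': at 8  emit P2@[16:18],P6@[18:18]
pos 19 'b': at 3 ·f  emit P0@[17:19]
pos 20 'b': at 4 ·f
pos 21 'c': at 7
pos 22 'b': at 12 ·f  emit P5@[21:22]
pos 23 'c': at 7 ·f
pos 24 'd': at 9 ·f
pos 25 'c': at 10  emit P4@[23:25]
pos 26 'b': at 12 ·f  emit P5@[25:26]
pos 27 'c': at 7 ·f
pos 28 'a': at 8  emit P2@[26:28],P6@[28:28]
pos 29 'c': at 1 ·f
pos 30 'd': at 9
pos 31 'c': at 10  emit P4@[29:31]
pos 32 'c': at 11  emit P3@[29:32]
pos 33 'c': at 1 ·f
pos 34 'a': at 2  emit P6@[34:34]
pos 35 'b': at 3  emit P0@[33:35]
pos 36 'd': at 5 ·f

All matches (sorted): [[2,1],[5,2],[5,6],[7,6],[8,0],[12,4],[13,3],[14,6],[15,6],[18,2],[18,6],[19,0],[22,5],[25,4],[26,5],[28,2],[28,6],[31,4],[32,3],[34,6],[35,0]]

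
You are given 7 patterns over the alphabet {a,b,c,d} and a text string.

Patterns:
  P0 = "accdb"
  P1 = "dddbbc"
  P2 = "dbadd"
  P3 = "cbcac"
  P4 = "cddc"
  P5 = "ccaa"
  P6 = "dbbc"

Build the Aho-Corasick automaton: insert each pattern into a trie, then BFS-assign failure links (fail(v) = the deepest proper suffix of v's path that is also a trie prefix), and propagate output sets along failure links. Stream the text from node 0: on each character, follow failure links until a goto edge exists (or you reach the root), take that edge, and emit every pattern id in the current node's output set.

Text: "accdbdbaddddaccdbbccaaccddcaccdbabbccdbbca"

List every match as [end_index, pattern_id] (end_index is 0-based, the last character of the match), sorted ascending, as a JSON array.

Construct AC machine:
Trie (insert patterns):
  n0 'ε': a→1 c→16 d→6
  n1 'a': c→2
  n2 'ac': c→3
  n3 'acc': d→4
  n4 'accd': b→5
  n5 'accdb': ·  [P0 ends]
  n6 'd': b→12 d→7
  n7 'dd': d→8
  n8 'ddd': b→9
  n9 'dddb': b→10
  n10 'dddbb': c→11
  n11 'dddbbc': ·  [P1 ends]
  n12 'db': a→13 b→27
  n13 'dba': d→14
  n14 'dbad': d→15
  n15 'dbadd': ·  [P2 ends]
  n16 'c': b→17 c→24 d→21
  n17 'cb': c→18
  n18 'cbc': a→19
  n19 'cbca': c→20
  n20 'cbcac': ·  [P3 ends]
  n21 'cd': d→22
  n22 'cdd': c→23
  n23 'cddc': ·  [P4 ends]
  n24 'cc': a→25
  n25 'cca': a→26
  n26 'ccaa': ·  [P5 ends]
  n27 'dbb': c→28
  n28 'dbbc': ·  [P6 ends]

BFS fail/out derivation:
  n1('a'): parent n0 fail=0; on 'a' 0 → fail=0;  out ∅∪∅=∅
  n6('d'): parent n0 fail=0; on 'd' 0 → fail=0;  out ∅∪∅=∅
  n16('c'): parent n0 fail=0; on 'c' 0 → fail=0;  out ∅∪∅=∅
  n2('ac'): parent n1 fail=0; on 'c' 0 → fail=16;  out ∅∪∅=∅
  n7('dd'): parent n6 fail=0; on 'd' 0 → fail=6;  out ∅∪∅=∅
  n12('db'): parent n6 fail=0; on 'b' 0 → fail=0;  out ∅∪∅=∅
  n17('cb'): parent n16 fail=0; on 'b' 0 → fail=0;  out ∅∪∅=∅
  n21('cd'): parent n16 fail=0; on 'd' 0 → fail=6;  out ∅∪∅=∅
  n24('cc'): parent n16 fail=0; on 'c' 0 → fail=16;  out ∅∪∅=∅
  n3('acc'): parent n2 fail=16; on 'c' 16 → fail=24;  out ∅∪∅=∅
  n8('ddd'): parent n7 fail=6; on 'd' 6 → fail=7;  out ∅∪∅=∅
  n13('dba'): parent n12 fail=0; on 'a' 0 → fail=1;  out ∅∪∅=∅
  n18('cbc'): parent n17 fail=0; on 'c' 0 → fail=16;  out ∅∪∅=∅
  n22('cdd'): parent n21 fail=6; on 'd' 6 → fail=7;  out ∅∪∅=∅
  n25('cca'): parent n24 fail=16; on 'a' 16→0 → fail=1;  out ∅∪∅=∅
  n27('dbb'): parent n12 fail=0; on 'b' 0 → fail=0;  out ∅∪∅=∅
  n4('accd'): parent n3 fail=24; on 'd' 24→16 → fail=21;  out ∅∪∅=∅
  n9('dddb'): parent n8 fail=7; on 'b' 7→6 → fail=12;  out ∅∪∅=∅
  n14('dbad'): parent n13 fail=1; on 'd' 1→0 → fail=6;  out ∅∪∅=∅
  n19('cbca'): parent n18 fail=16; on 'a' 16→0 → fail=1;  out ∅∪∅=∅
  n23('cddc'): parent n22 fail=7; on 'c' 7→6→0 → fail=16;  out {4}∪∅={4}
  n26('ccaa'): parent n25 fail=1; on 'a' 1→0 → fail=1;  out {5}∪∅={5}
  n28('dbbc'): parent n27 fail=0; on 'c' 0 → fail=16;  out {6}∪∅={6}
  n5('accdb'): parent n4 fail=21; on 'b' 21→6 → fail=12;  out {0}∪∅={0}
  n10('dddbb'): parent n9 fail=12; on 'b' 12 → fail=27;  out ∅∪∅=∅
  n15('dbadd'): parent n14 fail=6; on 'd' 6 → fail=7;  out {2}∪∅={2}
  n20('cbcac'): parent n19 fail=1; on 'c' 1 → fail=2;  out {3}∪∅={3}
  n11('dddbbc'): parent n10 fail=27; on 'c' 27 → fail=28;  out {1}∪{6}={1,6}

Text stream:
[0] read 'a'  n0⇒n1
[1] read 'c'  n1⇒n2
[2] read 'c'  n2⇒n3
[3] read 'd'  n3⇒n4
[4] read 'b'  n4⇒n5  ** P0@[0:4]
[5] read 'd'  n5⇒n6 ·f
[6] read 'b'  n6⇒n12
[7] read 'a'  n12⇒n13
[8] read 'd'  n13⇒n14
[9] read 'd'  n14⇒n15  ** P2@[5:9]
[10] read 'd'  n15⇒n8 ·f
[11] read 'd'  n8⇒n8 ·f
[12] read 'a'  n8⇒n1 ·f
[13] read 'c'  n1⇒n2
[14] read 'c'  n2⇒n3
[15] read 'd'  n3⇒n4
[16] read 'b'  n4⇒n5  ** P0@[12:16]
[17] read 'b'  n5⇒n27 ·f
[18] read 'c'  n27⇒n28  ** P6@[15:18]
[19] read 'c'  n28⇒n24 ·f
[20] read 'a'  n24⇒n25
[21] read 'a'  n25⇒n26  ** P5@[18:21]
[22] read 'c'  n26⇒n2 ·f
[23] read 'c'  n2⇒n3
[24] read 'd'  n3⇒n4
[25] read 'd'  n4⇒n22 ·f
[26] read 'c'  n22⇒n23  ** P4@[23:26]
[27] read 'a'  n23⇒n1 ·f
[28] read 'c'  n1⇒n2
[29] read 'c'  n2⇒n3
[30] read 'd'  n3⇒n4
[31] read 'b'  n4⇒n5  ** P0@[27:31]
[32] read 'a'  n5⇒n13 ·f
[33] read 'b'  n13⇒n0 ·f
[34] read 'b'  n0⇒n0
[35] read 'c'  n0⇒n16
[36] read 'c'  n16⇒n24
[37] read 'd'  n24⇒n21 ·f
[38] read 'b'  n21⇒n12 ·f
[39] read 'b'  n12⇒n27
[40] read 'c'  n27⇒n28  ** P6@[37:40]
[41] read 'a'  n28⇒n1 ·f

All matches (sorted): [[4,0],[9,2],[16,0],[18,6],[21,5],[26,4],[31,0],[40,6]]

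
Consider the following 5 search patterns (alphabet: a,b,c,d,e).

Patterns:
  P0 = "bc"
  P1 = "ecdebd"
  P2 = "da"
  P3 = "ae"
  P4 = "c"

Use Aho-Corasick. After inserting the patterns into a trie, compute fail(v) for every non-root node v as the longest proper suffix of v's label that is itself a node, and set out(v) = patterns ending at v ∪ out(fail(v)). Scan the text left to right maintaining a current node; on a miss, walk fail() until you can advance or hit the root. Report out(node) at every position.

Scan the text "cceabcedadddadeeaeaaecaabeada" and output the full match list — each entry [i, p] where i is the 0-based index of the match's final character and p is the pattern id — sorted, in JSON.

Construct AC machine:
Trie (insert patterns):
  n0 'ε': a→11 b→1 c→13 d→9 e→3
  n1 'b': c→2
  n2 'bc': ·  [P0 ends]
  n3 'e': c→4
  n4 'ec': d→5
  n5 'ecd': e→6
  n6 'ecde': b→7
  n7 'ecdeb': d→8
  n8 'ecdebd': ·  [P1 ends]
  n9 'd': a→10
  n10 'da': ·  [P2 ends]
  n11 'a': e→12
  n12 'ae': ·  [P3 ends]
  n13 'c': ·  [P4 ends]

BFS fail/out derivation:
  n1('b'): parent n0 fail=0; on 'b' 0 → fail=0;  out ∅∪∅=∅
  n3('e'): parent n0 fail=0; on 'e' 0 → fail=0;  out ∅∪∅=∅
  n9('d'): parent n0 fail=0; on 'd' 0 → fail=0;  out ∅∪∅=∅
  n11('a'): parent n0 fail=0; on 'a' 0 → fail=0;  out ∅∪∅=∅
  n13('c'): parent n0 fail=0; on 'c' 0 → fail=0;  out {4}∪∅={4}
  n2('bc'): parent n1 fail=0; on 'c' 0 → fail=13;  out {0}∪{4}={0,4}
  n4('ec'): parent n3 fail=0; on 'c' 0 → fail=13;  out ∅∪{4}={4}
  n10('da'): parent n9 fail=0; on 'a' 0 → fail=11;  out {2}∪∅={2}
  n12('ae'): parent n11 fail=0; on 'e' 0 → fail=3;  out {3}∪∅={3}
  n5('ecd'): parent n4 fail=13; on 'd' 13→0 → fail=9;  out ∅∪∅=∅
  n6('ecde'): parent n5 fail=9; on 'e' 9→0 → fail=3;  out ∅∪∅=∅
  n7('ecdeb'): parent n6 fail=3; on 'b' 3→0 → fail=1;  out ∅∪∅=∅
  n8('ecdebd'): parent n7 fail=1; on 'd' 1→0 → fail=9;  out {1}∪∅={1}

Text stream:
[0] read 'c'  n0⇒n13  ** P4@[0:0]
[1] read 'c'  n13⇒n13 (via fail)  ** P4@[1:1]
[2] read 'e'  n13⇒n3 (via fail)
[3] read 'a'  n3⇒n11 (via fail)
[4] read 'b'  n11⇒n1 (via fail)
[5] read 'c'  n1⇒n2  ** P0@[4:5],P4@[5:5]
[6] read 'e'  n2⇒n3 (via fail)
[7] read 'd'  n3⇒n9 (via fail)
[8] read 'a'  n9⇒n10  ** P2@[7:8]
[9] read 'd'  n10⇒n9 (via fail)
[10] read 'd'  n9⇒n9 (via fail)
[11] read 'd'  n9⇒n9 (via fail)
[12] read 'a'  n9⇒n10  ** P2@[11:12]
[13] read 'd'  n10⇒n9 (via fail)
[14] read 'e'  n9⇒n3 (via fail)
[15] read 'e'  n3⇒n3 (via fail)
[16] read 'a'  n3⇒n11 (via fail)
[17] read 'e'  n11⇒n12  ** P3@[16:17]
[18] read 'a'  n12⇒n11 (via fail)
[19] read 'a'  n11⇒n11 (via fail)
[20] read 'e'  n11⇒n12  ** P3@[19:20]
[21] read 'c'  n12⇒n4 (via fail)  ** P4@[21:21]
[22] read 'a'  n4⇒n11 (via fail)
[23] read 'a'  n11⇒n11 (via fail)
[24] read 'b'  n11⇒n1 (via fail)
[25] read 'e'  n1⇒n3 (via fail)
[26] read 'a'  n3⇒n11 (via fail)
[27] read 'd'  n11⇒n9 (via fail)
[28] read 'a'  n9⇒n10  ** P2@[27:28]

All matches (sorted): [[0,4],[1,4],[5,0],[5,4],[8,2],[12,2],[17,3],[20,3],[21,4],[28,2]]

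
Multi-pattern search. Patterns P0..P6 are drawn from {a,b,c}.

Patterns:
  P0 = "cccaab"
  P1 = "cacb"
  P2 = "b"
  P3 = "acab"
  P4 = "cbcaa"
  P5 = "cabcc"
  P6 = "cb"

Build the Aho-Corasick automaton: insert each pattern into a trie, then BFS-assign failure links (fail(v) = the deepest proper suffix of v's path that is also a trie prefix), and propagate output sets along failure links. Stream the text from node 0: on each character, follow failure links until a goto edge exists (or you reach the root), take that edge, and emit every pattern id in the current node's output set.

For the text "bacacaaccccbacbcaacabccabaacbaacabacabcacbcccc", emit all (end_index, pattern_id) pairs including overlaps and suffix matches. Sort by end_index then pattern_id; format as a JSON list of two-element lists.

Construct AC machine:
Trie nodes:
  0='ε' goto a→11 b→10 c→1
  1='c' goto a→7 b→15 c→2
  2='cc' goto c→3
  3='ccc' goto a→4
  4='ccca' goto a→5
  5='cccaa' goto b→6
  6='cccaab' goto ·  ←P0
  7='ca' goto b→19 c→8
  8='cac' goto b→9
  9='cacb' goto ·  ←P1
  10='b' goto ·  ←P2
  11='a' goto c→12
  12='ac' goto a→13
  13='aca' goto b→14
  14='acab' goto ·  ←P3
  15='cb' goto c→16  ←P6
  16='cbc' goto a→17
  17='cbca' goto a→18
  18='cbcaa' goto ·  ←P4
  19='cab' goto c→20
  20='cabc' goto c→21
  21='cabcc' goto ·  ←P5

Failure links (BFS by depth):
  fail(1) 'c': from fail(0)=0 chase 'c': 0 ⇒ 0;  out=∅∪out(0)=∅
  fail(10) 'b': from fail(0)=0 chase 'b': 0 ⇒ 0;  out={2}∪out(0)={2}
  fail(11) 'a': from fail(0)=0 chase 'a': 0 ⇒ 0;  out=∅∪out(0)=∅
  fail(2) 'cc': from fail(1)=0 chase 'c': 0 ⇒ 1;  out=∅∪out(1)=∅
  fail(7) 'ca': from fail(1)=0 chase 'a': 0 ⇒ 11;  out=∅∪out(11)=∅
  fail(12) 'ac': from fail(11)=0 chase 'c': 0 ⇒ 1;  out=∅∪out(1)=∅
  fail(15) 'cb': from fail(1)=0 chase 'b': 0 ⇒ 10;  out={6}∪out(10)={2,6}
  fail(3) 'ccc': from fail(2)=1 chase 'c': 1 ⇒ 2;  out=∅∪out(2)=∅
  fail(8) 'cac': from fail(7)=11 chase 'c': 11 ⇒ 12;  out=∅∪out(12)=∅
  fail(13) 'aca': from fail(12)=1 chase 'a': 1 ⇒ 7;  out=∅∪out(7)=∅
  fail(16) 'cbc': from fail(15)=10 chase 'c': 10→0 ⇒ 1;  out=∅∪out(1)=∅
  fail(19) 'cab': from fail(7)=11 chase 'b': 11→0 ⇒ 10;  out=∅∪out(10)={2}
  fail(4) 'ccca': from fail(3)=2 chase 'a': 2→1 ⇒ 7;  out=∅∪out(7)=∅
  fail(9) 'cacb': from fail(8)=12 chase 'b': 12→1 ⇒ 15;  out={1}∪out(15)={1,2,6}
  fail(14) 'acab': from fail(13)=7 chase 'b': 7 ⇒ 19;  out={3}∪out(19)={2,3}
  fail(17) 'cbca': from fail(16)=1 chase 'a': 1 ⇒ 7;  out=∅∪out(7)=∅
  fail(20) 'cabc': from fail(19)=10 chase 'c': 10→0 ⇒ 1;  out=∅∪out(1)=∅
  fail(5) 'cccaa': from fail(4)=7 chase 'a': 7→11→0 ⇒ 11;  out=∅∪out(11)=∅
  fail(18) 'cbcaa': from fail(17)=7 chase 'a': 7→11→0 ⇒ 11;  out={4}∪out(11)={4}
  fail(21) 'cabcc': from fail(20)=1 chase 'c': 1 ⇒ 2;  out={5}∪out(2)={5}
  fail(6) 'cccaab': from fail(5)=11 chase 'b': 11→0 ⇒ 10;  out={0}∪out(10)={0,2}

Text stream:
pos 0 'b': at 10  emit P2@[0:0]
pos 1 'a': at 11 ·f
pos 2 'c': at 12
pos 3 'a': at 13
pos 4 'c': at 8 ·f
pos 5 'a': at 13 ·f
pos 6 'a': at 11 ·f
pos 7 'c': at 12
pos 8 'c': at 2 ·f
pos 9 'c': at 3
pos 10 'c': at 3 ·f
pos 11 'b': at 15 ·f  emit P2@[11:11],P6@[10:11]
pos 12 'a': at 11 ·f
pos 13 'c': at 12
pos 14 'b': at 15 ·f  emit P2@[14:14],P6@[13:14]
pos 15 'c': at 16
pos 16 'a': at 17
pos 17 'a': at 18  emit P4@[13:17]
pos 18 'c': at 12 ·f
pos 19 'a': at 13
pos 20 'b': at 14  emit P2@[20:20],P3@[17:20]
pos 21 'c': at 20 ·f
pos 22 'c': at 21  emit P5@[18:22]
pos 23 'a': at 7 ·f
pos 24 'b': at 19  emit P2@[24:24]
pos 25 'a': at 11 ·f
pos 26 'a': at 11 ·f
pos 27 'c': at 12
pos 28 'b': at 15 ·f  emit P2@[28:28],P6@[27:28]
pos 29 'a': at 11 ·f
pos 30 'a': at 11 ·f
pos 31 'c': at 12
pos 32 'a': at 13
pos 33 'b': at 14  emit P2@[33:33],P3@[30:33]
pos 34 'a': at 11 ·f
pos 35 'c': at 12
pos 36 'a': at 13
pos 37 'b': at 14  emit P2@[37:37],P3@[34:37]
pos 38 'c': at 20 ·f
pos 39 'a': at 7 ·f
pos 40 'c': at 8
pos 41 'b': at 9  emit P1@[38:41],P2@[41:41],P6@[40:41]
pos 42 'c': at 16 ·f
pos 43 'c': at 2 ·f
pos 44 'c': at 3
pos 45 'c': at 3 ·f

Result: [[0,2],[11,2],[11,6],[14,2],[14,6],[17,4],[20,2],[20,3],[22,5],[24,2],[28,2],[28,6],[33,2],[33,3],[37,2],[37,3],[41,1],[41,2],[41,6]]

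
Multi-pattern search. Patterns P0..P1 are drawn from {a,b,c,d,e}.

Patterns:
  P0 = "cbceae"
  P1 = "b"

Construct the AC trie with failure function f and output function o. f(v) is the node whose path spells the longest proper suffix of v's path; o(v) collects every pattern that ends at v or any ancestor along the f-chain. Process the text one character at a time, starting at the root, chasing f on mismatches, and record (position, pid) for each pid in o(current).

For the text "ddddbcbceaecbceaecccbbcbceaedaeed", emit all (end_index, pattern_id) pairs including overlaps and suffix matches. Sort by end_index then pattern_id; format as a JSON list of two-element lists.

Build automaton:
Trie nodes:
  0='ε' goto b→7 c→1
  1='c' goto b→2
  2='cb' goto c→3
  3='cbc' goto e→4
  4='cbce' goto a→5
  5='cbcea' goto e→6
  6='cbceae' goto ·  ←P0
  7='b' goto ·  ←P1

BFS fail/out derivation:
  fail(1) 'c': from fail(0)=0 chase 'c': 0 ⇒ 0;  out=∅∪out(0)=∅
  fail(7) 'b': from fail(0)=0 chase 'b': 0 ⇒ 0;  out={1}∪out(0)={1}
  fail(2) 'cb': from fail(1)=0 chase 'b': 0 ⇒ 7;  out=∅∪out(7)={1}
  fail(3) 'cbc': from fail(2)=7 chase 'c': 7→0 ⇒ 1;  out=∅∪out(1)=∅
  fail(4) 'cbce': from fail(3)=1 chase 'e': 1→0 ⇒ 0;  out=∅∪out(0)=∅
  fail(5) 'cbcea': from fail(4)=0 chase 'a': 0 ⇒ 0;  out=∅∪out(0)=∅
  fail(6) 'cbceae': from fail(5)=0 chase 'e': 0 ⇒ 0;  out={0}∪out(0)={0}

Scan:
[0] read 'd'  n0⇒n0
[1] read 'd'  n0⇒n0
[2] read 'd'  n0⇒n0
[3] read 'd'  n0⇒n0
[4] read 'b'  n0⇒n7  → match P1@[4:4]
[5] read 'c'  n7⇒n1 ·f
[6] read 'b'  n1⇒n2  → match P1@[6:6]
[7] read 'c'  n2⇒n3
[8] read 'e'  n3⇒n4
[9] read 'a'  n4⇒n5
[10] read 'e'  n5⇒n6  → match P0@[5:10]
[11] read 'c'  n6⇒n1 ·f
[12] read 'b'  n1⇒n2  → match P1@[12:12]
[13] read 'c'  n2⇒n3
[14] read 'e'  n3⇒n4
[15] read 'a'  n4⇒n5
[16] read 'e'  n5⇒n6  → match P0@[11:16]
[17] read 'c'  n6⇒n1 ·f
[18] read 'c'  n1⇒n1 ·f
[19] read 'c'  n1⇒n1 ·f
[20] read 'b'  n1⇒n2  → match P1@[20:20]
[21] read 'b'  n2⇒n7 ·f  → match P1@[21:21]
[22] read 'c'  n7⇒n1 ·f
[23] read 'b'  n1⇒n2  → match P1@[23:23]
[24] read 'c'  n2⇒n3
[25] read 'e'  n3⇒n4
[26] read 'a'  n4⇒n5
[27] read 'e'  n5⇒n6  → match P0@[22:27]
[28] read 'd'  n6⇒n0 ·f
[29] read 'a'  n0⇒n0
[30] read 'e'  n0⇒n0
[31] read 'e'  n0⇒n0
[32] read 'd'  n0⇒n0

Result: [[4,1],[6,1],[10,0],[12,1],[16,0],[20,1],[21,1],[23,1],[27,0]]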